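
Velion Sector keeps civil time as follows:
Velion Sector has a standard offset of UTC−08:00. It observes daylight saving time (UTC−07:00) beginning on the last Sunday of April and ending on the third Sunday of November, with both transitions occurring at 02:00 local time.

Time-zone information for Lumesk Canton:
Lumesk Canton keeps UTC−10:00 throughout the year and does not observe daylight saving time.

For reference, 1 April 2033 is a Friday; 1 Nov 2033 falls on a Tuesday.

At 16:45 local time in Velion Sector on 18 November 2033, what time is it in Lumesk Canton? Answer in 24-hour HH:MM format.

13:45

1 April 2033 is a Friday, so Sundays fall on 3, 10, 17, 24; the last is April 24.
1 November 2033 is a Tuesday, so the first Sunday is November 6 and the third is November 20.
18 November 2033 falls between 24 April and 20 November, so daylight saving is in effect and Velion Sector is at UTC−07:00.
16:45 Velion Sector + 7h = 23:45 UTC.
Lumesk Canton stays on UTC−10:00 all year.
23:45 UTC − 10h = 13:45 Lumesk Canton.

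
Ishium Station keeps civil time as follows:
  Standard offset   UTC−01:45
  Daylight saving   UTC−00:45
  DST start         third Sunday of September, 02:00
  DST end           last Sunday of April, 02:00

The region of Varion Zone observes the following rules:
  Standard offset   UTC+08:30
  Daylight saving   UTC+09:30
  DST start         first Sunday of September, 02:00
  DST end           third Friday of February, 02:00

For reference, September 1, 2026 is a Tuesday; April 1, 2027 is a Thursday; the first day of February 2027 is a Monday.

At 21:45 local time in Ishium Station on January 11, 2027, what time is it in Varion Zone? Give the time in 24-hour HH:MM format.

1 September 2026 is a Tuesday, so the first Sunday is September 6 and the third is September 20.
1 April 2027 is a Thursday, so Sundays fall on 4, 11, 18, 25; the last is April 25.
Daylight saving runs 20 September 2026 – 25 April 2027; January 11, 2027 is inside that window, so Ishium Station is at UTC−00:45.
21:45 Ishium Station + 0h45m = 22:30 UTC.
1 September 2026 is a Tuesday, so the first Sunday is September 6.
1 February 2027 is a Monday, so the first Friday is February 5 and the third is February 19.
At the standard offset (UTC+08:30), 22:30 UTC + 8h30m = 07:00 Varion Zone standard time (rolling into the next day, 12 January 2027).
The standard-time date in Varion Zone, January 12, 2027, lies within the daylight-saving period (6 September 2026 – 19 February 2027), so Varion Zone is on daylight time, UTC+09:30.
22:30 UTC + 9h30m = 08:00 Varion Zone (rolling into the next day, 12 January 2027).

08:00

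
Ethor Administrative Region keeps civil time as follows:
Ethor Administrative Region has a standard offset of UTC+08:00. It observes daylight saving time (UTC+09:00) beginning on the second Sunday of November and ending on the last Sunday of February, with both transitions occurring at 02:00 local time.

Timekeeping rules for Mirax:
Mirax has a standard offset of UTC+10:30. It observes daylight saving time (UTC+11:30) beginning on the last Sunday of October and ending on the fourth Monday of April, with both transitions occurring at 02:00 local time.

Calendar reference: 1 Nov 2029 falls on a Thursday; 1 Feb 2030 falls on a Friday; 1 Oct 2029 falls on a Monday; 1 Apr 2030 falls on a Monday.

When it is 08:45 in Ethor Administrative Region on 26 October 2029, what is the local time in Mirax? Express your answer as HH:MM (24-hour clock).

11:15

1 November 2029 is a Thursday, so the first Sunday is November 4 and the second is November 11.
1 February 2030 is a Friday, so Sundays fall on 3, 10, 17, 24; the last is February 24.
Daylight saving runs 11 November 2029 – 24 February 2030; 26 October 2029 is outside that window, so Ethor Administrative Region is on standard time at UTC+08:00.
08:45 Ethor Administrative Region − 8h = 00:45 UTC.
1 October 2029 is a Monday, so Sundays fall on 7, 14, 21, 28; the last is October 28.
1 April 2030 is a Monday, so the first Monday is April 1 and the fourth is April 22.
At the standard offset (UTC+10:30), 00:45 UTC + 10h30m = 11:15 Mirax standard time.
Daylight saving runs 28 October 2029 – 22 April 2030; the standard-time date in Mirax, 26 October 2029, is outside that window, so Mirax is on standard time at UTC+10:30.
00:45 UTC + 10h30m = 11:15 Mirax.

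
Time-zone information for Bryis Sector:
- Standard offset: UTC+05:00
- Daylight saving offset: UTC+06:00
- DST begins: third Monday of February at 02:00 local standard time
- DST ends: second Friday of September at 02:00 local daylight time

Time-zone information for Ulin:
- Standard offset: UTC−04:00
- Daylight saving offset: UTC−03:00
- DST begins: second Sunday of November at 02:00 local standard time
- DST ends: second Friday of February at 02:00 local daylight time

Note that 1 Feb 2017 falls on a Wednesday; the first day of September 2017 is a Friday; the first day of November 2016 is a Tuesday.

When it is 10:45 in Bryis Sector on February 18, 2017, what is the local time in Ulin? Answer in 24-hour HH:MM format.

1 February 2017 is a Wednesday, so the first Monday is February 6 and the third is February 20.
1 September 2017 is a Friday, so the first Friday is September 1 and the second is September 8.
Daylight saving runs 20 February – 8 September; February 18, 2017 is outside that window, so Bryis Sector is on standard time at UTC+05:00.
10:45 Bryis Sector − 5h = 05:45 UTC.
1 November 2016 is a Tuesday, so the first Sunday is November 6 and the second is November 13.
1 February 2017 is a Wednesday, so the first Friday is February 3 and the second is February 10.
At the standard offset (UTC−04:00), 05:45 UTC − 4h = 01:45 Ulin standard time.
The standard-time date in Ulin, February 18, 2017, is outside the daylight-saving period (13 November 2016 – 10 February 2017), so Ulin is on standard time, UTC−04:00.
05:45 UTC − 4h = 01:45 Ulin.

01:45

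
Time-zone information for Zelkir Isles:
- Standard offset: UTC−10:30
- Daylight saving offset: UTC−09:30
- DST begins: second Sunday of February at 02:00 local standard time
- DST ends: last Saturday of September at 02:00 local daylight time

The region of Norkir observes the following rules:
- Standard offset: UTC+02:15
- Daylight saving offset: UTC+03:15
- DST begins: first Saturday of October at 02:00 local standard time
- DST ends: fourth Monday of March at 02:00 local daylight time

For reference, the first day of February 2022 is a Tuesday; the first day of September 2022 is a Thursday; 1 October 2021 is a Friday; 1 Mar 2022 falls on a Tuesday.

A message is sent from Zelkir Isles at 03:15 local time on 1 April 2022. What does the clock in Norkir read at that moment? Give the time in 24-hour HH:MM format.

1 February 2022 is a Tuesday, so the first Sunday is February 6 and the second is February 13.
1 September 2022 is a Thursday, so Saturdays fall on 3, 10, 17, 24; the last is September 24.
1 April 2022 falls between 13 February and 24 September, so daylight saving is in effect and Zelkir Isles is at UTC−09:30.
03:15 Zelkir Isles + 9h30m = 12:45 UTC.
1 October 2021 is a Friday, so the first Saturday is October 2.
1 March 2022 is a Tuesday, so the first Monday is March 7 and the fourth is March 28.
At the standard offset (UTC+02:15), 12:45 UTC + 2h15m = 15:00 Norkir standard time.
The standard-time date in Norkir, 1 April 2022, is outside the daylight-saving period (2 October 2021 – 28 March 2022), so Norkir is on standard time, UTC+02:15.
12:45 UTC + 2h15m = 15:00 Norkir.

15:00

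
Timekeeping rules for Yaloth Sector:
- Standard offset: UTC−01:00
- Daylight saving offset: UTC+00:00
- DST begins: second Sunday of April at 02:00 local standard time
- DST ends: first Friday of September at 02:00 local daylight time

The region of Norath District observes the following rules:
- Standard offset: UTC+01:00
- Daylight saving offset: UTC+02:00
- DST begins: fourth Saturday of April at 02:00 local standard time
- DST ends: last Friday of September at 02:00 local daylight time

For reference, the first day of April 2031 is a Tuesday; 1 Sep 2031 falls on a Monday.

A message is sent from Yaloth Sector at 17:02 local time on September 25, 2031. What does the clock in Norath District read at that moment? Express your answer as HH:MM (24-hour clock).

20:02

1 April 2031 is a Tuesday, so the first Sunday is April 6 and the second is April 13.
1 September 2031 is a Monday, so the first Friday is September 5.
Daylight saving runs 13 April – 5 September; September 25, 2031 is outside that window, so Yaloth Sector is on standard time at UTC−01:00.
17:02 Yaloth Sector + 1h = 18:02 UTC.
1 April 2031 is a Tuesday, so the first Saturday is April 5 and the fourth is April 26.
1 September 2031 is a Monday, so Fridays fall on 5, 12, 19, 26; the last is September 26.
At the standard offset (UTC+01:00), 18:02 UTC + 1h = 19:02 Norath District standard time.
The standard-time date in Norath District, September 25, 2031, falls between 26 April and 26 September, so daylight saving is in effect and Norath District is at UTC+02:00.
18:02 UTC + 2h = 20:02 Norath District.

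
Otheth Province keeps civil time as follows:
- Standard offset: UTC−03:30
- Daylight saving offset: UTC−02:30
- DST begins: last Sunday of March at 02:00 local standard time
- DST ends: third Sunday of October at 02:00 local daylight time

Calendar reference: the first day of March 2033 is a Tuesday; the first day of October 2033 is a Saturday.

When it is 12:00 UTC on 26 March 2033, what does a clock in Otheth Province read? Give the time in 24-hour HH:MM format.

1 March 2033 is a Tuesday, so Sundays fall on 6, 13, 20, 27; the last is March 27.
1 October 2033 is a Saturday, so the first Sunday is October 2 and the third is October 16.
At the standard offset (UTC−03:30), 12:00 UTC − 3h30m = 08:30 Otheth Province standard time.
Daylight saving runs 27 March – 16 October; the standard-time date in Otheth Province, 26 March 2033, is outside that window, so Otheth Province is on standard time at UTC−03:30.
12:00 UTC − 3h30m = 08:30 local.

08:30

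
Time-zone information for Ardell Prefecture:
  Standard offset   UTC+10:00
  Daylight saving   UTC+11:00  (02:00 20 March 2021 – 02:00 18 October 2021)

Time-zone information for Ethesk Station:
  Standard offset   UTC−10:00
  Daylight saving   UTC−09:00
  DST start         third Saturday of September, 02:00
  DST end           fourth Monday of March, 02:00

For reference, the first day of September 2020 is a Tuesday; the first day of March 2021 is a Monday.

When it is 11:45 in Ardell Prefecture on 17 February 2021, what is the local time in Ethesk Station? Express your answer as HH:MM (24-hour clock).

Daylight saving runs 20 March – 18 October; 17 February 2021 is outside that window, so Ardell Prefecture is on standard time at UTC+10:00.
11:45 Ardell Prefecture − 10h = 01:45 UTC.
1 September 2020 is a Tuesday, so the first Saturday is September 5 and the third is September 19.
1 March 2021 is a Monday, so the first Monday is March 1 and the fourth is March 22.
At the standard offset (UTC−10:00), 01:45 UTC − 10h = 15:45 Ethesk Station standard time (rolling into the previous day, 16 February 2021).
The standard-time date in Ethesk Station, 16 February 2021, lies within the daylight-saving period (19 September 2020 – 22 March 2021), so Ethesk Station is on daylight time, UTC−09:00.
01:45 UTC − 9h = 16:45 Ethesk Station (rolling into the previous day, 16 February 2021).

16:45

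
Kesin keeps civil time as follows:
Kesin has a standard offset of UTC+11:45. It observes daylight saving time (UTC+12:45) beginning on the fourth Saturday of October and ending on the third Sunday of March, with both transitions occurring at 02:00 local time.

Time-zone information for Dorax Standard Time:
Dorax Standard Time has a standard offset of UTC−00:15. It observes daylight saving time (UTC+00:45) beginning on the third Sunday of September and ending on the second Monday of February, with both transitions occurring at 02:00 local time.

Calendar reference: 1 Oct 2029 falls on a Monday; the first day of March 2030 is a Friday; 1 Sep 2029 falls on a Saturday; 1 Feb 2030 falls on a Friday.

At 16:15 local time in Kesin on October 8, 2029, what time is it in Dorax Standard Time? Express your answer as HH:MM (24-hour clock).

1 October 2029 is a Monday, so the first Saturday is October 6 and the fourth is October 27.
1 March 2030 is a Friday, so the first Sunday is March 3 and the third is March 17.
October 8, 2029 does not fall between 27 October 2029 and 17 March 2030, so daylight saving is not in effect and Kesin is at UTC+11:45.
16:15 Kesin − 11h45m = 04:30 UTC.
1 September 2029 is a Saturday, so the first Sunday is September 2 and the third is September 16.
1 February 2030 is a Friday, so the first Monday is February 4 and the second is February 11.
At the standard offset (UTC−00:15), 04:30 UTC − 0h15m = 04:15 Dorax Standard Time standard time.
Daylight saving runs 16 September 2029 – 11 February 2030; the standard-time date in Dorax Standard Time, October 8, 2029, is inside that window, so Dorax Standard Time is at UTC+00:45.
04:30 UTC + 0h45m = 05:15 Dorax Standard Time.

05:15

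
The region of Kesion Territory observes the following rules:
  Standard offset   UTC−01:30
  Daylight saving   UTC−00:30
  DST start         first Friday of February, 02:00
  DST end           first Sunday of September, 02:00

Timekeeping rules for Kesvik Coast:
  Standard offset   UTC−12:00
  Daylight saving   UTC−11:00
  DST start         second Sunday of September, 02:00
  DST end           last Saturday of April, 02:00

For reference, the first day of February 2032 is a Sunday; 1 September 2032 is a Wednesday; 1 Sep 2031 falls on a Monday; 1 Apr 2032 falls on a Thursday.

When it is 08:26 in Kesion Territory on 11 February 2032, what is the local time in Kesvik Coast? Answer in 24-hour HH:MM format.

21:56

1 February 2032 is a Sunday, so the first Friday is February 6.
1 September 2032 is a Wednesday, so the first Sunday is September 5.
11 February 2032 lies within the daylight-saving period (6 February – 5 September), so Kesion Territory is on daylight time, UTC−00:30.
08:26 Kesion Territory + 0h30m = 08:56 UTC.
1 September 2031 is a Monday, so the first Sunday is September 7 and the second is September 14.
1 April 2032 is a Thursday, so Saturdays fall on 3, 10, 17, 24; the last is April 24.
At the standard offset (UTC−12:00), 08:56 UTC − 12h = 20:56 Kesvik Coast standard time (rolling into the previous day, 10 February 2032).
The standard-time date in Kesvik Coast, 10 February 2032, lies within the daylight-saving period (14 September 2031 – 24 April 2032), so Kesvik Coast is on daylight time, UTC−11:00.
08:56 UTC − 11h = 21:56 Kesvik Coast (rolling into the previous day, 10 February 2032).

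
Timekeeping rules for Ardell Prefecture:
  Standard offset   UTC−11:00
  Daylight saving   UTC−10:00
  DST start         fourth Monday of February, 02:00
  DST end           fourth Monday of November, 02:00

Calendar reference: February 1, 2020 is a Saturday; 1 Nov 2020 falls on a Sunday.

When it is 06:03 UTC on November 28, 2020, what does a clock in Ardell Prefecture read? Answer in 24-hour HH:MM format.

19:03

1 February 2020 is a Saturday, so the first Monday is February 3 and the fourth is February 24.
1 November 2020 is a Sunday, so the first Monday is November 2 and the fourth is November 23.
At the standard offset (UTC−11:00), 06:03 UTC − 11h = 19:03 Ardell Prefecture standard time (rolling into the previous day, 27 November 2020).
Daylight saving runs 24 February – 23 November; the standard-time date in Ardell Prefecture, November 27, 2020, is outside that window, so Ardell Prefecture is on standard time at UTC−11:00.
06:03 UTC − 11h = 19:03 local (rolling into the previous day, 27 November 2020).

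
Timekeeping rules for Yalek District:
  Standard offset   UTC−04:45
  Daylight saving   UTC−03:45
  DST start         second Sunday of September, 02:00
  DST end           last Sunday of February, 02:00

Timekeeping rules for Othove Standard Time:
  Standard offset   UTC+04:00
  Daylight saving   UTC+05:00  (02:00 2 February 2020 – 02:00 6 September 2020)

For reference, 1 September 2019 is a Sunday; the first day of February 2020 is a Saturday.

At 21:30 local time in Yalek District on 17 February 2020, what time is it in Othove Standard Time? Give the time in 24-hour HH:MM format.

1 September 2019 is a Sunday, so the first Sunday is September 1 and the second is September 8.
1 February 2020 is a Saturday, so Sundays fall on 2, 9, 16, 23; the last is February 23.
17 February 2020 lies within the daylight-saving period (8 September 2019 – 23 February 2020), so Yalek District is on daylight time, UTC−03:45.
21:30 Yalek District + 3h45m = 01:15 UTC (rolling into the next day, 18 February 2020).
At the standard offset (UTC+04:00), 01:15 UTC + 4h = 05:15 Othove Standard Time standard time.
The standard-time date in Othove Standard Time, 18 February 2020, falls between 2 February and 6 September, so daylight saving is in effect and Othove Standard Time is at UTC+05:00.
01:15 UTC + 5h = 06:15 Othove Standard Time.

06:15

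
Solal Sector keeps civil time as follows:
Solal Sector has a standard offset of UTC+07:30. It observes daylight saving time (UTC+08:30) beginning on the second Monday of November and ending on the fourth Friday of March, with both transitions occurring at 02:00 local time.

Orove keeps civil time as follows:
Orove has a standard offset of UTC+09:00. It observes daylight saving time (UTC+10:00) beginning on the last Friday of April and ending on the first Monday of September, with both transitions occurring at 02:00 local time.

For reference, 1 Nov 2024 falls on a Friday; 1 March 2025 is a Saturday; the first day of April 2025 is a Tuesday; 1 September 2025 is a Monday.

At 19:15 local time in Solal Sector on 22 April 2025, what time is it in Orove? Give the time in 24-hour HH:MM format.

20:45

1 November 2024 is a Friday, so the first Monday is November 4 and the second is November 11.
1 March 2025 is a Saturday, so the first Friday is March 7 and the fourth is March 28.
Daylight saving runs 11 November 2024 – 28 March 2025; 22 April 2025 is outside that window, so Solal Sector is on standard time at UTC+07:30.
19:15 Solal Sector − 7h30m = 11:45 UTC.
1 April 2025 is a Tuesday, so Fridays fall on 4, 11, 18, 25; the last is April 25.
1 September 2025 is a Monday, so the first Monday is September 1.
At the standard offset (UTC+09:00), 11:45 UTC + 9h = 20:45 Orove standard time.
The standard-time date in Orove, 22 April 2025, is outside the daylight-saving period (25 April – 1 September), so Orove is on standard time, UTC+09:00.
11:45 UTC + 9h = 20:45 Orove.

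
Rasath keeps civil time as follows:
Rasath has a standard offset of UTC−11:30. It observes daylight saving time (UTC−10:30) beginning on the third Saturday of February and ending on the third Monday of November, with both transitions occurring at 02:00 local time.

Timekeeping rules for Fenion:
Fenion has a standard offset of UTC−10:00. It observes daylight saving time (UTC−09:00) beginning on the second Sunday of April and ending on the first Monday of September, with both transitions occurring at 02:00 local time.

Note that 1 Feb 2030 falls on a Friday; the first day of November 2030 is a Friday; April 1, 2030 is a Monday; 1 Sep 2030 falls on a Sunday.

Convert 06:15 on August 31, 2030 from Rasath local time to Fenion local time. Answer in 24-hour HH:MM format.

07:45

1 February 2030 is a Friday, so the first Saturday is February 2 and the third is February 16.
1 November 2030 is a Friday, so the first Monday is November 4 and the third is November 18.
August 31, 2030 lies within the daylight-saving period (16 February – 18 November), so Rasath is on daylight time, UTC−10:30.
06:15 Rasath + 10h30m = 16:45 UTC.
1 April 2030 is a Monday, so the first Sunday is April 7 and the second is April 14.
1 September 2030 is a Sunday, so the first Monday is September 2.
At the standard offset (UTC−10:00), 16:45 UTC − 10h = 06:45 Fenion standard time.
Daylight saving runs 14 April – 2 September; the standard-time date in Fenion, August 31, 2030, is inside that window, so Fenion is at UTC−09:00.
16:45 UTC − 9h = 07:45 Fenion.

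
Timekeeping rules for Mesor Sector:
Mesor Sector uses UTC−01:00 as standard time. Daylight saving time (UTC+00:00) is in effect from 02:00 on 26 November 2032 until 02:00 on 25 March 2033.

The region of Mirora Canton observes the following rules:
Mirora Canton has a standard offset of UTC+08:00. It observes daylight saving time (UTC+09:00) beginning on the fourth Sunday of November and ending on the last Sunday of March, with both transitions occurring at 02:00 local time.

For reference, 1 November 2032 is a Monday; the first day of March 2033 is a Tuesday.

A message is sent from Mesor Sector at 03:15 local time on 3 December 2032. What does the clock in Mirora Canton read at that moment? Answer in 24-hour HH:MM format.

3 December 2032 lies within the daylight-saving period (26 November 2032 – 25 March 2033), so Mesor Sector is on daylight time, UTC+00:00.
03:15 Mesor Sector − 0h = 03:15 UTC.
1 November 2032 is a Monday, so the first Sunday is November 7 and the fourth is November 28.
1 March 2033 is a Tuesday, so Sundays fall on 6, 13, 20, 27; the last is March 27.
At the standard offset (UTC+08:00), 03:15 UTC + 8h = 11:15 Mirora Canton standard time.
The standard-time date in Mirora Canton, 3 December 2032, lies within the daylight-saving period (28 November 2032 – 27 March 2033), so Mirora Canton is on daylight time, UTC+09:00.
03:15 UTC + 9h = 12:15 Mirora Canton.

12:15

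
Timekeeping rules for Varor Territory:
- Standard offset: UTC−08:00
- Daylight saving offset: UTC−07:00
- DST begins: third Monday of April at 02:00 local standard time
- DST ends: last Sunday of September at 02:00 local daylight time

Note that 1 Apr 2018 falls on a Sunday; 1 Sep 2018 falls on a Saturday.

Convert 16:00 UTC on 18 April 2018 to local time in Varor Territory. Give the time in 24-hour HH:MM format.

1 April 2018 is a Sunday, so the first Monday is April 2 and the third is April 16.
1 September 2018 is a Saturday, so Sundays fall on 2, 9, 16, 23, 30; the last is September 30.
At the standard offset (UTC−08:00), 16:00 UTC − 8h = 08:00 Varor Territory standard time.
The standard-time date in Varor Territory, 18 April 2018, falls between 16 April and 30 September, so daylight saving is in effect and Varor Territory is at UTC−07:00.
16:00 UTC − 7h = 09:00 local.

09:00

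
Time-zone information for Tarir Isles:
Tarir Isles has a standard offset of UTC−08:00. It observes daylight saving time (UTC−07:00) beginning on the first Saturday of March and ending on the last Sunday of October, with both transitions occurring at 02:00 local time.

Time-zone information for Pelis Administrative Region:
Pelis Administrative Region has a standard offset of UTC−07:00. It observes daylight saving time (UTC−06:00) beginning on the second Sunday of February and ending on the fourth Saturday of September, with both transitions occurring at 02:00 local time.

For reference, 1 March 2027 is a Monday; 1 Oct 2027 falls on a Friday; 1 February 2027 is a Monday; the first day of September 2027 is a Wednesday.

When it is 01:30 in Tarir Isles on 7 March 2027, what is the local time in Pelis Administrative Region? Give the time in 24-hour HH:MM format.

1 March 2027 is a Monday, so the first Saturday is March 6.
1 October 2027 is a Friday, so Sundays fall on 3, 10, 17, 24, 31; the last is October 31.
Daylight saving runs 6 March – 31 October; 7 March 2027 is inside that window, so Tarir Isles is at UTC−07:00.
01:30 Tarir Isles + 7h = 08:30 UTC.
1 February 2027 is a Monday, so the first Sunday is February 7 and the second is February 14.
1 September 2027 is a Wednesday, so the first Saturday is September 4 and the fourth is September 25.
At the standard offset (UTC−07:00), 08:30 UTC − 7h = 01:30 Pelis Administrative Region standard time.
Daylight saving runs 14 February – 25 September; the standard-time date in Pelis Administrative Region, 7 March 2027, is inside that window, so Pelis Administrative Region is at UTC−06:00.
08:30 UTC − 6h = 02:30 Pelis Administrative Region.

02:30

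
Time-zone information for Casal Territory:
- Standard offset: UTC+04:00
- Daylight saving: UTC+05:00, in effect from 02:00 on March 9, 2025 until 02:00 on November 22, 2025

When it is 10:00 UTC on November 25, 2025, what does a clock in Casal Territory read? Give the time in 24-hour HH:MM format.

14:00

At the standard offset (UTC+04:00), 10:00 UTC + 4h = 14:00 Casal Territory standard time.
The standard-time date in Casal Territory, November 25, 2025, does not fall between 9 March and 22 November, so daylight saving is not in effect and Casal Territory is at UTC+04:00.
10:00 UTC + 4h = 14:00 local.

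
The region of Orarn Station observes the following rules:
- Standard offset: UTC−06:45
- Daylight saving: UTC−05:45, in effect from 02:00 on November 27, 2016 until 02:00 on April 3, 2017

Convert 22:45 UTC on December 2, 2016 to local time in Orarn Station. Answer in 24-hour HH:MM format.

At the standard offset (UTC−06:45), 22:45 UTC − 6h45m = 16:00 Orarn Station standard time.
Daylight saving runs 27 November 2016 – 3 April 2017; the standard-time date in Orarn Station, December 2, 2016, is inside that window, so Orarn Station is at UTC−05:45.
22:45 UTC − 5h45m = 17:00 local.

17:00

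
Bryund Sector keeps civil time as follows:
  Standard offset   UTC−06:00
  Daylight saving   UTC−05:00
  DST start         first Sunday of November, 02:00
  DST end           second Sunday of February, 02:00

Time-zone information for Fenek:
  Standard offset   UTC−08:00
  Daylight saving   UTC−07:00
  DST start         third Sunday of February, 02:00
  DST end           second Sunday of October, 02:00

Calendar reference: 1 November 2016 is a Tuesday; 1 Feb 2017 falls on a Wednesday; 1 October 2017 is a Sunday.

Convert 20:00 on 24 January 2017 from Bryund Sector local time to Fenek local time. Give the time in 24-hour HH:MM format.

1 November 2016 is a Tuesday, so the first Sunday is November 6.
1 February 2017 is a Wednesday, so the first Sunday is February 5 and the second is February 12.
24 January 2017 falls between 6 November 2016 and 12 February 2017, so daylight saving is in effect and Bryund Sector is at UTC−05:00.
20:00 Bryund Sector + 5h = 01:00 UTC (rolling into the next day, 25 January 2017).
1 February 2017 is a Wednesday, so the first Sunday is February 5 and the third is February 19.
1 October 2017 is a Sunday, so the first Sunday is October 1 and the second is October 8.
At the standard offset (UTC−08:00), 01:00 UTC − 8h = 17:00 Fenek standard time (rolling into the previous day, 24 January 2017).
The standard-time date in Fenek, 24 January 2017, is outside the daylight-saving period (19 February – 8 October), so Fenek is on standard time, UTC−08:00.
01:00 UTC − 8h = 17:00 Fenek (rolling into the previous day, 24 January 2017).

17:00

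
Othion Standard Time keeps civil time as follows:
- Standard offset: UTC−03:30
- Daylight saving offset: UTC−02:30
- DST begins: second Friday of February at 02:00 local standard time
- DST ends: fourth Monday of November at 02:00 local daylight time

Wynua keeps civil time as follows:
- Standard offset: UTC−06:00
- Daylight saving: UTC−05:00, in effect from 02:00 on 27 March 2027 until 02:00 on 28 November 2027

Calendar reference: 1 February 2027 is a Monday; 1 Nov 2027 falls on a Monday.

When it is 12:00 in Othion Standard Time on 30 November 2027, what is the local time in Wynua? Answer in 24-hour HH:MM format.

09:30

1 February 2027 is a Monday, so the first Friday is February 5 and the second is February 12.
1 November 2027 is a Monday, so the first Monday is November 1 and the fourth is November 22.
30 November 2027 is outside the daylight-saving period (12 February – 22 November), so Othion Standard Time is on standard time, UTC−03:30.
12:00 Othion Standard Time + 3h30m = 15:30 UTC.
At the standard offset (UTC−06:00), 15:30 UTC − 6h = 09:30 Wynua standard time.
The standard-time date in Wynua, 30 November 2027, is outside the daylight-saving period (27 March – 28 November), so Wynua is on standard time, UTC−06:00.
15:30 UTC − 6h = 09:30 Wynua.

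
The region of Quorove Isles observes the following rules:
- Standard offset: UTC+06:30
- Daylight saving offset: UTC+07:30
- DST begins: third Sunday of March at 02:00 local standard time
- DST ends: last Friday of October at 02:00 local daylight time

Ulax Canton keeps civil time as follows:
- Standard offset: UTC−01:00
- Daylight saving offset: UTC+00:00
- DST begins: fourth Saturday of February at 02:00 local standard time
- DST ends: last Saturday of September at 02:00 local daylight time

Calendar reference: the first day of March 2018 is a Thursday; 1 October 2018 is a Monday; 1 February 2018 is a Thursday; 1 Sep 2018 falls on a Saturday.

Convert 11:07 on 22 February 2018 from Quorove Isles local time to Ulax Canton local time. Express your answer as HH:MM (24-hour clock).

1 March 2018 is a Thursday, so the first Sunday is March 4 and the third is March 18.
1 October 2018 is a Monday, so Fridays fall on 5, 12, 19, 26; the last is October 26.
22 February 2018 does not fall between 18 March and 26 October, so daylight saving is not in effect and Quorove Isles is at UTC+06:30.
11:07 Quorove Isles − 6h30m = 04:37 UTC.
1 February 2018 is a Thursday, so the first Saturday is February 3 and the fourth is February 24.
1 September 2018 is a Saturday, so Saturdays fall on 1, 8, 15, 22, 29; the last is September 29.
At the standard offset (UTC−01:00), 04:37 UTC − 1h = 03:37 Ulax Canton standard time.
The standard-time date in Ulax Canton, 22 February 2018, does not fall between 24 February and 29 September, so daylight saving is not in effect and Ulax Canton is at UTC−01:00.
04:37 UTC − 1h = 03:37 Ulax Canton.

03:37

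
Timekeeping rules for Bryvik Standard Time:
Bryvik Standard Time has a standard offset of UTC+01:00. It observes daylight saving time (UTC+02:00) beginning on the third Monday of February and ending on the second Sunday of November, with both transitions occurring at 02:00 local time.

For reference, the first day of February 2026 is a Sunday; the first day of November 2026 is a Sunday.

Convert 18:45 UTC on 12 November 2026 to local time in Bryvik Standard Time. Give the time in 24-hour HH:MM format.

1 February 2026 is a Sunday, so the first Monday is February 2 and the third is February 16.
1 November 2026 is a Sunday, so the first Sunday is November 1 and the second is November 8.
At the standard offset (UTC+01:00), 18:45 UTC + 1h = 19:45 Bryvik Standard Time standard time.
Daylight saving runs 16 February – 8 November; the standard-time date in Bryvik Standard Time, 12 November 2026, is outside that window, so Bryvik Standard Time is on standard time at UTC+01:00.
18:45 UTC + 1h = 19:45 local.

19:45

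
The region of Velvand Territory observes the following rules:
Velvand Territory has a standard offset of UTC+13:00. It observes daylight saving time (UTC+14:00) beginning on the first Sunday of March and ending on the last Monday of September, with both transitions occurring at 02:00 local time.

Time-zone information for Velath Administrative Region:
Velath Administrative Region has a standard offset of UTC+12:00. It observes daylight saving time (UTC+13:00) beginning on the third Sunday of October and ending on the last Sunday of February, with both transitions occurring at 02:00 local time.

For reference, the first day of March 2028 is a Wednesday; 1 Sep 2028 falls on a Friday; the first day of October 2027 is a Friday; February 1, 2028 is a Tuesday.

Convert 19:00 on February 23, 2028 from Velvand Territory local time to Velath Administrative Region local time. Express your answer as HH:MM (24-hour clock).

1 March 2028 is a Wednesday, so the first Sunday is March 5.
1 September 2028 is a Friday, so Mondays fall on 4, 11, 18, 25; the last is September 25.
February 23, 2028 does not fall between 5 March and 25 September, so daylight saving is not in effect and Velvand Territory is at UTC+13:00.
19:00 Velvand Territory − 13h = 06:00 UTC.
1 October 2027 is a Friday, so the first Sunday is October 3 and the third is October 17.
1 February 2028 is a Tuesday, so Sundays fall on 6, 13, 20, 27; the last is February 27.
At the standard offset (UTC+12:00), 06:00 UTC + 12h = 18:00 Velath Administrative Region standard time.
Daylight saving runs 17 October 2027 – 27 February 2028; the standard-time date in Velath Administrative Region, February 23, 2028, is inside that window, so Velath Administrative Region is at UTC+13:00.
06:00 UTC + 13h = 19:00 Velath Administrative Region.

19:00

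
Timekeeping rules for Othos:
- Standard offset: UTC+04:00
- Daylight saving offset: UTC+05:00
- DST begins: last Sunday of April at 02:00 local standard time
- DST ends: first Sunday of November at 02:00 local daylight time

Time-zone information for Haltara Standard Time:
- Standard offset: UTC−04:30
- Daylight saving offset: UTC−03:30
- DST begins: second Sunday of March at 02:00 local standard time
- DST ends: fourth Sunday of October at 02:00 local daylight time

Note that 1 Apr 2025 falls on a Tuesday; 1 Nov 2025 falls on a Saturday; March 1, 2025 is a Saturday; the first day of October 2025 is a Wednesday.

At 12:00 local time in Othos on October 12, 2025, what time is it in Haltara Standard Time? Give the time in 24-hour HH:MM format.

1 April 2025 is a Tuesday, so Sundays fall on 6, 13, 20, 27; the last is April 27.
1 November 2025 is a Saturday, so the first Sunday is November 2.
October 12, 2025 lies within the daylight-saving period (27 April – 2 November), so Othos is on daylight time, UTC+05:00.
12:00 Othos − 5h = 07:00 UTC.
1 March 2025 is a Saturday, so the first Sunday is March 2 and the second is March 9.
1 October 2025 is a Wednesday, so the first Sunday is October 5 and the fourth is October 26.
At the standard offset (UTC−04:30), 07:00 UTC − 4h30m = 02:30 Haltara Standard Time standard time.
Daylight saving runs 9 March – 26 October; the standard-time date in Haltara Standard Time, October 12, 2025, is inside that window, so Haltara Standard Time is at UTC−03:30.
07:00 UTC − 3h30m = 03:30 Haltara Standard Time.

03:30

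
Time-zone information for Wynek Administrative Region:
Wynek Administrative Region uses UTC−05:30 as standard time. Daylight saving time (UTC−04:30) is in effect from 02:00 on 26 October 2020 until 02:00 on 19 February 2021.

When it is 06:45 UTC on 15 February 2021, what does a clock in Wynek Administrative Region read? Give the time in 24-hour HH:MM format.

At the standard offset (UTC−05:30), 06:45 UTC − 5h30m = 01:15 Wynek Administrative Region standard time.
The standard-time date in Wynek Administrative Region, 15 February 2021, falls between 26 October 2020 and 19 February 2021, so daylight saving is in effect and Wynek Administrative Region is at UTC−04:30.
06:45 UTC − 4h30m = 02:15 local.

02:15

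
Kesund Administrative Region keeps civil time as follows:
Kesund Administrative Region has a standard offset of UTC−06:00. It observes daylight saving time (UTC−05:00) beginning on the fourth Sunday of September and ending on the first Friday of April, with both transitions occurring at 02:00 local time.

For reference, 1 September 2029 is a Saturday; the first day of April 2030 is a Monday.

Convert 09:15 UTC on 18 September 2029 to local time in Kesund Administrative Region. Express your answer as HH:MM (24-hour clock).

1 September 2029 is a Saturday, so the first Sunday is September 2 and the fourth is September 23.
1 April 2030 is a Monday, so the first Friday is April 5.
At the standard offset (UTC−06:00), 09:15 UTC − 6h = 03:15 Kesund Administrative Region standard time.
The standard-time date in Kesund Administrative Region, 18 September 2029, does not fall between 23 September 2029 and 5 April 2030, so daylight saving is not in effect and Kesund Administrative Region is at UTC−06:00.
09:15 UTC − 6h = 03:15 local.

03:15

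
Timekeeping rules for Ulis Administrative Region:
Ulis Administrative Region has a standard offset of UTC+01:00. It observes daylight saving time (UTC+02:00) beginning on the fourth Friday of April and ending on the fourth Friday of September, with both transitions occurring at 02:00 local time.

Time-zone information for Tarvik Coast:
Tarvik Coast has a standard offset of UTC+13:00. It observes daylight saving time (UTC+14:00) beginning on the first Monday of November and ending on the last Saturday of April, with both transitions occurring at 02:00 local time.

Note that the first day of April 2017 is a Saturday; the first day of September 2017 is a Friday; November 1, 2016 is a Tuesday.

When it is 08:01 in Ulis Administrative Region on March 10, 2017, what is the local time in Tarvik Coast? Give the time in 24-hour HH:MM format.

1 April 2017 is a Saturday, so the first Friday is April 7 and the fourth is April 28.
1 September 2017 is a Friday, so the first Friday is September 1 and the fourth is September 22.
March 10, 2017 does not fall between 28 April and 22 September, so daylight saving is not in effect and Ulis Administrative Region is at UTC+01:00.
08:01 Ulis Administrative Region − 1h = 07:01 UTC.
1 November 2016 is a Tuesday, so the first Monday is November 7.
1 April 2017 is a Saturday, so Saturdays fall on 1, 8, 15, 22, 29; the last is April 29.
At the standard offset (UTC+13:00), 07:01 UTC + 13h = 20:01 Tarvik Coast standard time.
The standard-time date in Tarvik Coast, March 10, 2017, lies within the daylight-saving period (7 November 2016 – 29 April 2017), so Tarvik Coast is on daylight time, UTC+14:00.
07:01 UTC + 14h = 21:01 Tarvik Coast.

21:01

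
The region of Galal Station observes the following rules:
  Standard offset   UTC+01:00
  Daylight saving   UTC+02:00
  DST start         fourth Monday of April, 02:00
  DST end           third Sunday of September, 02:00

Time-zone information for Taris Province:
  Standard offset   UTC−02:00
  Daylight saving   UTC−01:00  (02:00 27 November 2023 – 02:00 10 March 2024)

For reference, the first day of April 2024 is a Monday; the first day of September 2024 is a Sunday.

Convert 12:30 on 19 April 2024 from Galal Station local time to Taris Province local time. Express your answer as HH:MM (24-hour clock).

09:30

1 April 2024 is a Monday, so the first Monday is April 1 and the fourth is April 22.
1 September 2024 is a Sunday, so the first Sunday is September 1 and the third is September 15.
19 April 2024 does not fall between 22 April and 15 September, so daylight saving is not in effect and Galal Station is at UTC+01:00.
12:30 Galal Station − 1h = 11:30 UTC.
At the standard offset (UTC−02:00), 11:30 UTC − 2h = 09:30 Taris Province standard time.
Daylight saving runs 27 November 2023 – 10 March 2024; the standard-time date in Taris Province, 19 April 2024, is outside that window, so Taris Province is on standard time at UTC−02:00.
11:30 UTC − 2h = 09:30 Taris Province.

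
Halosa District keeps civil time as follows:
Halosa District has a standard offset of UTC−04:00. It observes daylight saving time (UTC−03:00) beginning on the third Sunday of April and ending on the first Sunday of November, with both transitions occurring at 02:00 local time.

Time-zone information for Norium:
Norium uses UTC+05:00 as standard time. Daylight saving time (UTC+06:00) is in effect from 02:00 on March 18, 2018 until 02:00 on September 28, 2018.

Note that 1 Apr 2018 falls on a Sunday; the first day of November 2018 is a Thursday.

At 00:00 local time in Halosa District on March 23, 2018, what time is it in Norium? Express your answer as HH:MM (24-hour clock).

10:00

1 April 2018 is a Sunday, so the first Sunday is April 1 and the third is April 15.
1 November 2018 is a Thursday, so the first Sunday is November 4.
Daylight saving runs 15 April – 4 November; March 23, 2018 is outside that window, so Halosa District is on standard time at UTC−04:00.
00:00 Halosa District + 4h = 04:00 UTC.
At the standard offset (UTC+05:00), 04:00 UTC + 5h = 09:00 Norium standard time.
The standard-time date in Norium, March 23, 2018, lies within the daylight-saving period (18 March – 28 September), so Norium is on daylight time, UTC+06:00.
04:00 UTC + 6h = 10:00 Norium.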